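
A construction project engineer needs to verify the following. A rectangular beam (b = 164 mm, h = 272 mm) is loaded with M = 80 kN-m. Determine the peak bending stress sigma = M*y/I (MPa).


I = b * h^3 / 12 = 164 * 272^3 / 12 = 275023189.33 mm^4
y = h / 2 = 272 / 2 = 136.0 mm
M = 80 kN-m = 80000000.0 N-mm
sigma = M * y / I = 80000000.0 * 136.0 / 275023189.33
= 39.56 MPa

39.56 MPa


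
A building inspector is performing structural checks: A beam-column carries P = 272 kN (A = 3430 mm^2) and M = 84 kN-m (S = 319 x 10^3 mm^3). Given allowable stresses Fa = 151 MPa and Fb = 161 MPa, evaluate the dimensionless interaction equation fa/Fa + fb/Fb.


f_a = P / A = 272000.0 / 3430 = 79.3003 MPa
f_b = M / S = 84000000.0 / 319000.0 = 263.3229 MPa
Ratio = f_a / Fa + f_b / Fb
= 79.3003 / 151 + 263.3229 / 161
= 2.1607 (dimensionless)

2.1607 (dimensionless)


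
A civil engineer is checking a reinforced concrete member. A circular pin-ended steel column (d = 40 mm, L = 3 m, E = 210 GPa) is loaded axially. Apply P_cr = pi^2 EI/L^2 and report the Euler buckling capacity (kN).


I = pi * d^4 / 64 = 125663.71 mm^4
L = 3000.0 mm
P_cr = pi^2 * E * I / L^2
= 9.8696 * 210000.0 * 125663.71 / 3000.0^2
= 28939.19 N = 28.9392 kN

28.9392 kN


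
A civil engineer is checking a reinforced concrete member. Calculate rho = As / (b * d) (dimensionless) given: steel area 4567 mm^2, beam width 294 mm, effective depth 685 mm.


rho = As / (b * d)
= 4567 / (294 * 685)
= 4567 / 201390
= 0.022677 (dimensionless)

0.022677 (dimensionless)


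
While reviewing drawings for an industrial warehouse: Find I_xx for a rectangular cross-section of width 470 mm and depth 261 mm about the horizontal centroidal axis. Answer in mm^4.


I = b * h^3 / 12
= 470 * 261^3 / 12
= 470 * 17779581 / 12
= 696366922.5 mm^4

696366922.5 mm^4


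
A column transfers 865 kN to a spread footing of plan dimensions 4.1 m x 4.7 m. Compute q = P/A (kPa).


A = 4.1 * 4.7 = 19.27 m^2
q = P / A = 865 / 19.27
= 44.8884 kPa

44.8884 kPa


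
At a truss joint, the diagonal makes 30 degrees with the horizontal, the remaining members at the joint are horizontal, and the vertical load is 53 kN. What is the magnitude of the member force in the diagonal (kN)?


At the joint, only the diagonal has a vertical component, so vertical equilibrium gives:
F * sin(30) = 53
F = 53 / sin(30)
= 53 / 0.5
= 106.0 kN

106.0 kN


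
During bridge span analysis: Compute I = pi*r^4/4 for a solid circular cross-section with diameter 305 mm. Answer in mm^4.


r = d / 2 = 305 / 2 = 152.5 mm
I = pi * r^4 / 4 = pi * 152.5^4 / 4
= 424785081.72 mm^4

424785081.72 mm^4


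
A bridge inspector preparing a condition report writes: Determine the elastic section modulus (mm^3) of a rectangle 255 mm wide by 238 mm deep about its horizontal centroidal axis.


S = b * h^2 / 6
= 255 * 238^2 / 6
= 255 * 56644 / 6
= 2407370.0 mm^3

2407370.0 mm^3


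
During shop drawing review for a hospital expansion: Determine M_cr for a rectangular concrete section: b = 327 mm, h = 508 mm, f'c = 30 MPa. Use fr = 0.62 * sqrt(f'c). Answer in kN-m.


fr = 0.62 * sqrt(30) = 0.62 * 5.4772 = 3.3959 MPa
I = 327 * 508^3 / 12 = 3572379952.0 mm^4
y_t = 254.0 mm
M_cr = fr * I / y_t = 3.3959 * 3572379952.0 / 254.0 N-mm
= 47.7613 kN-m

47.7613 kN-m


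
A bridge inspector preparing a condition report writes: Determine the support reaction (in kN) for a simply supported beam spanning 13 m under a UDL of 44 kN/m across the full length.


Total load = w * L = 44 * 13 = 572 kN
By symmetry, each reaction R = total / 2 = 572 / 2 = 286.0 kN

286.0 kN


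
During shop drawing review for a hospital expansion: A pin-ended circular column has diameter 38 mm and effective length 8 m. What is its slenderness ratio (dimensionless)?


Radius of gyration r = d / 4 = 38 / 4 = 9.5 mm
L_eff = 8000.0 mm
Slenderness ratio = L / r = 8000.0 / 9.5 = 842.11 (dimensionless)

842.11 (dimensionless)


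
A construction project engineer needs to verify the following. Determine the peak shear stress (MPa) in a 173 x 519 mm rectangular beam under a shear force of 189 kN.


A = b * h = 173 * 519 = 89787 mm^2
V = 189 kN = 189000.0 N
tau_max = 1.5 * V / A = 1.5 * 189000.0 / 89787
= 3.1575 MPa

3.1575 MPa


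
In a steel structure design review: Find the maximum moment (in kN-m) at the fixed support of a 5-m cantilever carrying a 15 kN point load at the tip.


For a cantilever with a point load at the free end:
M_max = P * L = 15 * 5 = 75 kN-m

75 kN-m


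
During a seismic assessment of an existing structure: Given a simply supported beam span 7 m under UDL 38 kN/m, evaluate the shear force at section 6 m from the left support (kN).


R_A = w * L / 2 = 38 * 7 / 2 = 133.0 kN
V(x) = R_A - w * x = 133.0 - 38 * 6
= -95.0 kN

-95.0 kN


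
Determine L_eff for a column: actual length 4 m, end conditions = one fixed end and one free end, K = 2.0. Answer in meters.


L_eff = K * L
= 2.0 * 4
= 8.0 m

8.0 m


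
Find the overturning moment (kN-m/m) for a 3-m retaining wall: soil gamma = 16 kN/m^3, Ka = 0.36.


Pa = 0.5 * Ka * gamma * H^2
= 0.5 * 0.36 * 16 * 3^2
= 25.92 kN/m
Arm = H / 3 = 3 / 3 = 1.0 m
Mo = Pa * arm = Pa * H / 3 = 25.92 * 3 / 3 = 25.92 kN-m/m

25.92 kN-m/m


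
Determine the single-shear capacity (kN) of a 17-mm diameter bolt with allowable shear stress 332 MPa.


A = pi * d^2 / 4 = pi * 17^2 / 4 = 226.9801 mm^2
V = f_v * A / 1000 = 332 * 226.9801 / 1000
= 75.3574 kN

75.3574 kN


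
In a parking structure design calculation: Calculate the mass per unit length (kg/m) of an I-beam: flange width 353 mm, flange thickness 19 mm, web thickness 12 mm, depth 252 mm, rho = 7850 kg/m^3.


A_flanges = 2 * 353 * 19 = 13414 mm^2
A_web = (252 - 2 * 19) * 12 = 2568 mm^2
A_total = 13414 + 2568 = 15982 mm^2 = 0.015982 m^2
Weight = rho * A = 7850 * 0.015982 = 125.4587 kg/m

125.4587 kg/m


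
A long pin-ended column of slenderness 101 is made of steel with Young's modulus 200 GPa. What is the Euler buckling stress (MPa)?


sigma_cr = pi^2 * E / lambda^2
= 9.8696 * 200000.0 / 101^2
= 9.8696 * 200000.0 / 10201
= 193.5027 MPa

193.5027 MPa


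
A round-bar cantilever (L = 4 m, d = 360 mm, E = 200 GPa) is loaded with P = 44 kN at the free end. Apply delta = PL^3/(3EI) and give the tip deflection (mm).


I = pi * d^4 / 64 = pi * 360^4 / 64 = 824479576.01 mm^4
L = 4000.0 mm, P = 44000.0 N, E = 200000.0 MPa
delta = P * L^3 / (3 * E * I)
= 44000.0 * 4000.0^3 / (3 * 200000.0 * 824479576.01)
= 5.6925 mm

5.6925 mm


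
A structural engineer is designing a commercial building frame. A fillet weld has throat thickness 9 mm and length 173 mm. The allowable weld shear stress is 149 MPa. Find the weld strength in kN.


Strength = throat * length * allowable stress
= 9 * 173 * 149 N
= 231993 N
= 231.99 kN

231.99 kN


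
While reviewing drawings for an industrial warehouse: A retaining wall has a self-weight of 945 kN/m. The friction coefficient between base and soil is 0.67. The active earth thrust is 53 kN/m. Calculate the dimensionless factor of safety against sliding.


Resisting force = mu * W = 0.67 * 945 = 633.15 kN/m
FOS = Resisting / Driving = 633.15 / 53
= 11.9462 (dimensionless)

11.9462 (dimensionless)


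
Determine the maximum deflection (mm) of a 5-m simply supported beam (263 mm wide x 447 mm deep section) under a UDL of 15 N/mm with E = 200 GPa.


I = 263 * 447^3 / 12 = 1957478820.75 mm^4
L = 5000.0 mm, w = 15 N/mm, E = 200000.0 MPa
delta = 5 * w * L^4 / (384 * E * I)
= 5 * 15 * 5000.0^4 / (384 * 200000.0 * 1957478820.75)
= 0.3118 mm

0.3118 mm


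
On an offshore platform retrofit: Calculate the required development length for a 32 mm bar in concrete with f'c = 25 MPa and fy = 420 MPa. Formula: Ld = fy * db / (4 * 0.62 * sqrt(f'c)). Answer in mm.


Ld = (fy * db) / (4 * 0.62 * sqrt(f'c))
= (420 * 32) / (4 * 0.62 * sqrt(25))
= 13440 / 12.4
= 1083.87 mm

1083.87 mm


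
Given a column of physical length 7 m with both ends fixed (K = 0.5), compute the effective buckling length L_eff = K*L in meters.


L_eff = K * L
= 0.5 * 7
= 3.5 m

3.5 m


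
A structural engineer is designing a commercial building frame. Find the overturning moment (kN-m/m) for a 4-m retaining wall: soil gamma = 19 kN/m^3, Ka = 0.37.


Pa = 0.5 * Ka * gamma * H^2
= 0.5 * 0.37 * 19 * 4^2
= 56.24 kN/m
Arm = H / 3 = 4 / 3 = 1.3333 m
Mo = Pa * arm = Pa * H / 3 = 56.24 * 4 / 3 = 74.9867 kN-m/m

74.9867 kN-m/m


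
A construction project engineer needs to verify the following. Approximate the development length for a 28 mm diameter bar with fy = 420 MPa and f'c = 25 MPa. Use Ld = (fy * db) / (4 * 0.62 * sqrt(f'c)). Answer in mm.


Ld = (fy * db) / (4 * 0.62 * sqrt(f'c))
= (420 * 28) / (4 * 0.62 * sqrt(25))
= 11760 / 12.4
= 948.39 mm

948.39 mm


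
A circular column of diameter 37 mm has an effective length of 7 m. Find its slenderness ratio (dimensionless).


Radius of gyration r = d / 4 = 37 / 4 = 9.25 mm
L_eff = 7000.0 mm
Slenderness ratio = L / r = 7000.0 / 9.25 = 756.76 (dimensionless)

756.76 (dimensionless)


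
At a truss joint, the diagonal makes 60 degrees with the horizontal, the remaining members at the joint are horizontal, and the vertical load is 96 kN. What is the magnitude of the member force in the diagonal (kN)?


At the joint, only the diagonal has a vertical component, so vertical equilibrium gives:
F * sin(60) = 96
F = 96 / sin(60)
= 96 / 0.866025
= 110.85 kN

110.85 kN


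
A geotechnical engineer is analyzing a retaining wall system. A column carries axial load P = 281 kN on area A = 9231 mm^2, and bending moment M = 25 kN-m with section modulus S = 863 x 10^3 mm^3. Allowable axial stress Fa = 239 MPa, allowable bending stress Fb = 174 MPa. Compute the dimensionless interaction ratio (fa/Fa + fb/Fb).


f_a = P / A = 281000.0 / 9231 = 30.4409 MPa
f_b = M / S = 25000000.0 / 863000.0 = 28.9687 MPa
Ratio = f_a / Fa + f_b / Fb
= 30.4409 / 239 + 28.9687 / 174
= 0.2939 (dimensionless)

0.2939 (dimensionless)


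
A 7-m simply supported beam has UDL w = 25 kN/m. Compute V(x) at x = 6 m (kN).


R_A = w * L / 2 = 25 * 7 / 2 = 87.5 kN
V(x) = R_A - w * x = 87.5 - 25 * 6
= -62.5 kN

-62.5 kN


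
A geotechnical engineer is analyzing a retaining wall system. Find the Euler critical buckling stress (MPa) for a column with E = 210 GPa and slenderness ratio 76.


sigma_cr = pi^2 * E / lambda^2
= 9.8696 * 210000.0 / 76^2
= 9.8696 * 210000.0 / 5776
= 358.8326 MPa

358.8326 MPa


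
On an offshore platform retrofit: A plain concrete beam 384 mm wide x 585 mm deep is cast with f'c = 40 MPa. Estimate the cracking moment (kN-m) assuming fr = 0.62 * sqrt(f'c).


fr = 0.62 * sqrt(40) = 0.62 * 6.3246 = 3.9212 MPa
I = 384 * 585^3 / 12 = 6406452000.0 mm^4
y_t = 292.5 mm
M_cr = fr * I / y_t = 3.9212 * 6406452000.0 / 292.5 N-mm
= 85.8842 kN-m

85.8842 kN-m


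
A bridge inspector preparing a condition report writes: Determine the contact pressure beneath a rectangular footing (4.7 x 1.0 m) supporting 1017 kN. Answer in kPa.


A = 4.7 * 1.0 = 4.7 m^2
q = P / A = 1017 / 4.7
= 216.383 kPa

216.383 kPa


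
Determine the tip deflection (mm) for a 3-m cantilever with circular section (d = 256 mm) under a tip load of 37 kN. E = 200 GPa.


I = pi * d^4 / 64 = pi * 256^4 / 64 = 210828714.13 mm^4
L = 3000.0 mm, P = 37000.0 N, E = 200000.0 MPa
delta = P * L^3 / (3 * E * I)
= 37000.0 * 3000.0^3 / (3 * 200000.0 * 210828714.13)
= 7.8974 mm

7.8974 mm


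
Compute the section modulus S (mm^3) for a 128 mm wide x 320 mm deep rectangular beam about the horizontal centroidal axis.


S = b * h^2 / 6
= 128 * 320^2 / 6
= 128 * 102400 / 6
= 2184533.33 mm^3

2184533.33 mm^3


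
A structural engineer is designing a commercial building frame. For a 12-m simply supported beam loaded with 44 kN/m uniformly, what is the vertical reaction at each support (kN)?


Total load = w * L = 44 * 12 = 528 kN
By symmetry, each reaction R = total / 2 = 528 / 2 = 264.0 kN

264.0 kN


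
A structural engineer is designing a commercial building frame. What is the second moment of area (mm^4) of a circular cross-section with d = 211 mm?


r = d / 2 = 211 / 2 = 105.5 mm
I = pi * r^4 / 4 = pi * 105.5^4 / 4
= 97297060.54 mm^4

97297060.54 mm^4


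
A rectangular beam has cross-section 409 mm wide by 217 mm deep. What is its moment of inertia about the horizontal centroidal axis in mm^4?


I = b * h^3 / 12
= 409 * 217^3 / 12
= 409 * 10218313 / 12
= 348274168.08 mm^4

348274168.08 mm^4


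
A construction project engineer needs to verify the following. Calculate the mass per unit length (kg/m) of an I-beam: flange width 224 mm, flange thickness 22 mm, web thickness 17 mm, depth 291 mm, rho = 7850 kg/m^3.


A_flanges = 2 * 224 * 22 = 9856 mm^2
A_web = (291 - 2 * 22) * 17 = 4199 mm^2
A_total = 9856 + 4199 = 14055 mm^2 = 0.014055 m^2
Weight = rho * A = 7850 * 0.014055 = 110.3317 kg/m

110.3317 kg/m


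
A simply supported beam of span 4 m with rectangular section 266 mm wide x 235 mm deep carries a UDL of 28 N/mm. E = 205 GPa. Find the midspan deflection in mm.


I = 266 * 235^3 / 12 = 287676229.17 mm^4
L = 4000.0 mm, w = 28 N/mm, E = 205000.0 MPa
delta = 5 * w * L^4 / (384 * E * I)
= 5 * 28 * 4000.0^4 / (384 * 205000.0 * 287676229.17)
= 1.5826 mm

1.5826 mm


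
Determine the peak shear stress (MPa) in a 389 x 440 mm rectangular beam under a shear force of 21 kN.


A = b * h = 389 * 440 = 171160 mm^2
V = 21 kN = 21000.0 N
tau_max = 1.5 * V / A = 1.5 * 21000.0 / 171160
= 0.184 MPa

0.184 MPa


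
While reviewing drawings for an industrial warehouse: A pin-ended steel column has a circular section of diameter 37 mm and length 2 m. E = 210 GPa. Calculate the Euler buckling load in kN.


I = pi * d^4 / 64 = 91997.66 mm^4
L = 2000.0 mm
P_cr = pi^2 * E * I / L^2
= 9.8696 * 210000.0 * 91997.66 / 2000.0^2
= 47668.98 N = 47.669 kN

47.669 kN


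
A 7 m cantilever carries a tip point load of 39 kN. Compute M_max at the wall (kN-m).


For a cantilever with a point load at the free end:
M_max = P * L = 39 * 7 = 273 kN-m

273 kN-m


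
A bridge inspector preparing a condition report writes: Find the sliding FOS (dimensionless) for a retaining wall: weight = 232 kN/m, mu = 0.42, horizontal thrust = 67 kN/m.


Resisting force = mu * W = 0.42 * 232 = 97.44 kN/m
FOS = Resisting / Driving = 97.44 / 67
= 1.4543 (dimensionless)

1.4543 (dimensionless)


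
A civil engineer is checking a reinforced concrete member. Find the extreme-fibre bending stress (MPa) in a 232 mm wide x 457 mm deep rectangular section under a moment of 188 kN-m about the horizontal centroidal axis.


I = b * h^3 / 12 = 232 * 457^3 / 12 = 1845250531.33 mm^4
y = h / 2 = 457 / 2 = 228.5 mm
M = 188 kN-m = 188000000.0 N-mm
sigma = M * y / I = 188000000.0 * 228.5 / 1845250531.33
= 23.28 MPa

23.28 MPa


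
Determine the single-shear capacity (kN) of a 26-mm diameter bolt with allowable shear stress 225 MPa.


A = pi * d^2 / 4 = pi * 26^2 / 4 = 530.9292 mm^2
V = f_v * A / 1000 = 225 * 530.9292 / 1000
= 119.4591 kN

119.4591 kN


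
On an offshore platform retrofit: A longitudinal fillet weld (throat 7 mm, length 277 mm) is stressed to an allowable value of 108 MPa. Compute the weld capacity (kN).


Strength = throat * length * allowable stress
= 7 * 277 * 108 N
= 209412 N
= 209.41 kN

209.41 kN


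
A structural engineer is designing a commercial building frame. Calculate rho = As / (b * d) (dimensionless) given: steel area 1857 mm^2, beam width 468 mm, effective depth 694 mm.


rho = As / (b * d)
= 1857 / (468 * 694)
= 1857 / 324792
= 0.005718 (dimensionless)

0.005718 (dimensionless)


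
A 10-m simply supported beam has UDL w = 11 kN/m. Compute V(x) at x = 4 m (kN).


R_A = w * L / 2 = 11 * 10 / 2 = 55.0 kN
V(x) = R_A - w * x = 55.0 - 11 * 4
= 11.0 kN

11.0 kN


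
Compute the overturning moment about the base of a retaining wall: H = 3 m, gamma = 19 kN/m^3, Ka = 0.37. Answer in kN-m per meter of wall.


Pa = 0.5 * Ka * gamma * H^2
= 0.5 * 0.37 * 19 * 3^2
= 31.635 kN/m
Arm = H / 3 = 3 / 3 = 1.0 m
Mo = Pa * arm = Pa * H / 3 = 31.635 * 3 / 3 = 31.635 kN-m/m

31.635 kN-m/m


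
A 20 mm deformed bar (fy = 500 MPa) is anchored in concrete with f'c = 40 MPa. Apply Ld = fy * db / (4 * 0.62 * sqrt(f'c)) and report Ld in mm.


Ld = (fy * db) / (4 * 0.62 * sqrt(f'c))
= (500 * 20) / (4 * 0.62 * sqrt(40))
= 10000 / 15.6849
= 637.56 mm

637.56 mm


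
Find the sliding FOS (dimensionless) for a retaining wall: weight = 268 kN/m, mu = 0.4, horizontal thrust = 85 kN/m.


Resisting force = mu * W = 0.4 * 268 = 107.2 kN/m
FOS = Resisting / Driving = 107.2 / 85
= 1.2612 (dimensionless)

1.2612 (dimensionless)


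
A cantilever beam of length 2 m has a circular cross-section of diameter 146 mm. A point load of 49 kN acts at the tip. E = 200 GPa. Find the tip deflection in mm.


I = pi * d^4 / 64 = pi * 146^4 / 64 = 22303926.33 mm^4
L = 2000.0 mm, P = 49000.0 N, E = 200000.0 MPa
delta = P * L^3 / (3 * E * I)
= 49000.0 * 2000.0^3 / (3 * 200000.0 * 22303926.33)
= 29.2923 mm

29.2923 mm


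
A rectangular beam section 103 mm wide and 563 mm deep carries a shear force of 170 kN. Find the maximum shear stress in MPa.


A = b * h = 103 * 563 = 57989 mm^2
V = 170 kN = 170000.0 N
tau_max = 1.5 * V / A = 1.5 * 170000.0 / 57989
= 4.3974 MPa

4.3974 MPa


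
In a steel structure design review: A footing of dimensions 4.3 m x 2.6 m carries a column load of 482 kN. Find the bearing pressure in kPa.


A = 4.3 * 2.6 = 11.18 m^2
q = P / A = 482 / 11.18
= 43.1127 kPa

43.1127 kPa


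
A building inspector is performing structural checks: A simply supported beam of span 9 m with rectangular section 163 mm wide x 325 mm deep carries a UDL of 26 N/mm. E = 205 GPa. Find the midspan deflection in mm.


I = 163 * 325^3 / 12 = 466290364.58 mm^4
L = 9000.0 mm, w = 26 N/mm, E = 205000.0 MPa
delta = 5 * w * L^4 / (384 * E * I)
= 5 * 26 * 9000.0^4 / (384 * 205000.0 * 466290364.58)
= 23.2366 mm

23.2366 mm


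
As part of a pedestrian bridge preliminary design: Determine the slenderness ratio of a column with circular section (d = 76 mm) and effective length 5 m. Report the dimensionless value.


Radius of gyration r = d / 4 = 76 / 4 = 19.0 mm
L_eff = 5000.0 mm
Slenderness ratio = L / r = 5000.0 / 19.0 = 263.16 (dimensionless)

263.16 (dimensionless)


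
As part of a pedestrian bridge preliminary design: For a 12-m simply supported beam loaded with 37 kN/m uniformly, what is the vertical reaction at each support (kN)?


Total load = w * L = 37 * 12 = 444 kN
By symmetry, each reaction R = total / 2 = 444 / 2 = 222.0 kN

222.0 kN


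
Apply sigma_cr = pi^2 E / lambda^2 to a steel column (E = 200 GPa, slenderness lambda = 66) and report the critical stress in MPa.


sigma_cr = pi^2 * E / lambda^2
= 9.8696 * 200000.0 / 66^2
= 9.8696 * 200000.0 / 4356
= 453.1499 MPa

453.1499 MPa


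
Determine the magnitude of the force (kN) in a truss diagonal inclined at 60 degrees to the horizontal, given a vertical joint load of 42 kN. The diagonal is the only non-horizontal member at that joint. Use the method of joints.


At the joint, only the diagonal has a vertical component, so vertical equilibrium gives:
F * sin(60) = 42
F = 42 / sin(60)
= 42 / 0.866025
= 48.5 kN

48.5 kN


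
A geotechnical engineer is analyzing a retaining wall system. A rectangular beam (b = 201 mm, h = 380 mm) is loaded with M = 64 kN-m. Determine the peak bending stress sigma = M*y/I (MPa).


I = b * h^3 / 12 = 201 * 380^3 / 12 = 919106000.0 mm^4
y = h / 2 = 380 / 2 = 190.0 mm
M = 64 kN-m = 64000000.0 N-mm
sigma = M * y / I = 64000000.0 * 190.0 / 919106000.0
= 13.23 MPa

13.23 MPa


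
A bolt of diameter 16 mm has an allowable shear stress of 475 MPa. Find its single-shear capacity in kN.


A = pi * d^2 / 4 = pi * 16^2 / 4 = 201.0619 mm^2
V = f_v * A / 1000 = 475 * 201.0619 / 1000
= 95.5044 kN

95.5044 kN


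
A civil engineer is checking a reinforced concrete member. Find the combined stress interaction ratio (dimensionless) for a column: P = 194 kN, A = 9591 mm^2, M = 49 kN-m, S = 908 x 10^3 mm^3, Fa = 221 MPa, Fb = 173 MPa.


f_a = P / A = 194000.0 / 9591 = 20.2273 MPa
f_b = M / S = 49000000.0 / 908000.0 = 53.9648 MPa
Ratio = f_a / Fa + f_b / Fb
= 20.2273 / 221 + 53.9648 / 173
= 0.4035 (dimensionless)

0.4035 (dimensionless)


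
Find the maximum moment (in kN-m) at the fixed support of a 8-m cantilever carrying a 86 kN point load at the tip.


For a cantilever with a point load at the free end:
M_max = P * L = 86 * 8 = 688 kN-m

688 kN-m


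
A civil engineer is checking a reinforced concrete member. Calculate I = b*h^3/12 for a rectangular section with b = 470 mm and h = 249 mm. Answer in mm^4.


I = b * h^3 / 12
= 470 * 249^3 / 12
= 470 * 15438249 / 12
= 604664752.5 mm^4

604664752.5 mm^4


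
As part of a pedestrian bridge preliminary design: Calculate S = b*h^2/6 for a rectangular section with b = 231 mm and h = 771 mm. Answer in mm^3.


S = b * h^2 / 6
= 231 * 771^2 / 6
= 231 * 594441 / 6
= 22885978.5 mm^3

22885978.5 mm^3


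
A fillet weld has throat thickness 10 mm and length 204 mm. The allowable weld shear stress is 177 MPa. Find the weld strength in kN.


Strength = throat * length * allowable stress
= 10 * 204 * 177 N
= 361080 N
= 361.08 kN

361.08 kN


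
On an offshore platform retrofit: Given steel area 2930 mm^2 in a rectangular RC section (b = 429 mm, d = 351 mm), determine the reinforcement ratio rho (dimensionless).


rho = As / (b * d)
= 2930 / (429 * 351)
= 2930 / 150579
= 0.019458 (dimensionless)

0.019458 (dimensionless)


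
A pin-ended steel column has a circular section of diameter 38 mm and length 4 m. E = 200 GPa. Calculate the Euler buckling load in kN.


I = pi * d^4 / 64 = 102353.87 mm^4
L = 4000.0 mm
P_cr = pi^2 * E * I / L^2
= 9.8696 * 200000.0 * 102353.87 / 4000.0^2
= 12627.4 N = 12.6274 kN

12.6274 kN


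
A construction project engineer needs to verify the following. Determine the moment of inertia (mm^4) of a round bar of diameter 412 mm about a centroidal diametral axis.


r = d / 2 = 412 / 2 = 206.0 mm
I = pi * r^4 / 4 = pi * 206.0^4 / 4
= 1414356083.62 mm^4

1414356083.62 mm^4


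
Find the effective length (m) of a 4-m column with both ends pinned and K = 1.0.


L_eff = K * L
= 1.0 * 4
= 4.0 m

4.0 m


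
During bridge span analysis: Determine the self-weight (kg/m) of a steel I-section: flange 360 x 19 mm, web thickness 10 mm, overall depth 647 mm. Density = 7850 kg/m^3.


A_flanges = 2 * 360 * 19 = 13680 mm^2
A_web = (647 - 2 * 19) * 10 = 6090 mm^2
A_total = 13680 + 6090 = 19770 mm^2 = 0.019770 m^2
Weight = rho * A = 7850 * 0.019770 = 155.1945 kg/m

155.1945 kg/m


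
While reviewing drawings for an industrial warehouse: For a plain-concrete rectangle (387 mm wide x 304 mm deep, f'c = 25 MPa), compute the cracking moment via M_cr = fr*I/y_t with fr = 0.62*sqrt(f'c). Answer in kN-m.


fr = 0.62 * sqrt(25) = 0.62 * 5.0 = 3.1 MPa
I = 387 * 304^3 / 12 = 906046464.0 mm^4
y_t = 152.0 mm
M_cr = fr * I / y_t = 3.1 * 906046464.0 / 152.0 N-mm
= 18.4786 kN-m

18.4786 kN-m


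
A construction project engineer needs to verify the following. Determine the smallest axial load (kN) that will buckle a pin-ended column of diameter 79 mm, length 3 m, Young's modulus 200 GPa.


I = pi * d^4 / 64 = 1911957.63 mm^4
L = 3000.0 mm
P_cr = pi^2 * E * I / L^2
= 9.8696 * 200000.0 * 1911957.63 / 3000.0^2
= 419339.23 N = 419.3392 kN

419.3392 kN


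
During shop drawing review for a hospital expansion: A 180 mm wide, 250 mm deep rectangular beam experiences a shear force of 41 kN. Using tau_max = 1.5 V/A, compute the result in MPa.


A = b * h = 180 * 250 = 45000 mm^2
V = 41 kN = 41000.0 N
tau_max = 1.5 * V / A = 1.5 * 41000.0 / 45000
= 1.3667 MPa

1.3667 MPa


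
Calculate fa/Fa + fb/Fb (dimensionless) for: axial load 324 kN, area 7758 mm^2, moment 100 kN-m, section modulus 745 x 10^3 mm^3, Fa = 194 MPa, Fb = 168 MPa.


f_a = P / A = 324000.0 / 7758 = 41.7633 MPa
f_b = M / S = 100000000.0 / 745000.0 = 134.2282 MPa
Ratio = f_a / Fa + f_b / Fb
= 41.7633 / 194 + 134.2282 / 168
= 1.0143 (dimensionless)

1.0143 (dimensionless)


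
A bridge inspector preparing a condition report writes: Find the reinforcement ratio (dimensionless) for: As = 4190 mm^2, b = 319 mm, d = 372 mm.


rho = As / (b * d)
= 4190 / (319 * 372)
= 4190 / 118668
= 0.035309 (dimensionless)

0.035309 (dimensionless)


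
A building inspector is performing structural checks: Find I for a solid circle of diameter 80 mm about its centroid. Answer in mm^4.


r = d / 2 = 80 / 2 = 40.0 mm
I = pi * r^4 / 4 = pi * 40.0^4 / 4
= 2010619.3 mm^4

2010619.3 mm^4


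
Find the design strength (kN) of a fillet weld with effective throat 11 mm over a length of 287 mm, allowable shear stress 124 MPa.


Strength = throat * length * allowable stress
= 11 * 287 * 124 N
= 391468 N
= 391.47 kN

391.47 kN


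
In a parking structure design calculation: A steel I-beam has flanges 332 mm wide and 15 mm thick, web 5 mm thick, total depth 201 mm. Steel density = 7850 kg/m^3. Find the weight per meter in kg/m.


A_flanges = 2 * 332 * 15 = 9960 mm^2
A_web = (201 - 2 * 15) * 5 = 855 mm^2
A_total = 9960 + 855 = 10815 mm^2 = 0.010815 m^2
Weight = rho * A = 7850 * 0.010815 = 84.8978 kg/m

84.8978 kg/m


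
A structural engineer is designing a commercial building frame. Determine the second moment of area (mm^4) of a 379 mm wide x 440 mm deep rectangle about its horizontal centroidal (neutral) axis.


I = b * h^3 / 12
= 379 * 440^3 / 12
= 379 * 85184000 / 12
= 2690394666.67 mm^4

2690394666.67 mm^4


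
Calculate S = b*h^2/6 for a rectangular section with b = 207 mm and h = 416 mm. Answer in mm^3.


S = b * h^2 / 6
= 207 * 416^2 / 6
= 207 * 173056 / 6
= 5970432.0 mm^3

5970432.0 mm^3


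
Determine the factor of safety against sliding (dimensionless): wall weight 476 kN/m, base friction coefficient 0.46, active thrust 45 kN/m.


Resisting force = mu * W = 0.46 * 476 = 218.96 kN/m
FOS = Resisting / Driving = 218.96 / 45
= 4.8658 (dimensionless)

4.8658 (dimensionless)


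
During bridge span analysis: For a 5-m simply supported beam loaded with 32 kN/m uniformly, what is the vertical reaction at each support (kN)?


Total load = w * L = 32 * 5 = 160 kN
By symmetry, each reaction R = total / 2 = 160 / 2 = 80.0 kN

80.0 kN


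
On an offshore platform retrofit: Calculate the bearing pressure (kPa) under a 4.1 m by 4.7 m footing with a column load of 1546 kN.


A = 4.1 * 4.7 = 19.27 m^2
q = P / A = 1546 / 19.27
= 80.2283 kPa

80.2283 kPa


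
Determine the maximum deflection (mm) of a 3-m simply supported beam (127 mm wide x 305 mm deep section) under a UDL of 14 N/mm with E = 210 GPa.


I = 127 * 305^3 / 12 = 300276947.92 mm^4
L = 3000.0 mm, w = 14 N/mm, E = 210000.0 MPa
delta = 5 * w * L^4 / (384 * E * I)
= 5 * 14 * 3000.0^4 / (384 * 210000.0 * 300276947.92)
= 0.2342 mm

0.2342 mm


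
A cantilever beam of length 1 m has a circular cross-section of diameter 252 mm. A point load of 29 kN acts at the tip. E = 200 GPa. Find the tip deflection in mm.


I = pi * d^4 / 64 = pi * 252^4 / 64 = 197957546.2 mm^4
L = 1000.0 mm, P = 29000.0 N, E = 200000.0 MPa
delta = P * L^3 / (3 * E * I)
= 29000.0 * 1000.0^3 / (3 * 200000.0 * 197957546.2)
= 0.2442 mm

0.2442 mm


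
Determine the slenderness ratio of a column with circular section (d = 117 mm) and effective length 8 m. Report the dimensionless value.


Radius of gyration r = d / 4 = 117 / 4 = 29.25 mm
L_eff = 8000.0 mm
Slenderness ratio = L / r = 8000.0 / 29.25 = 273.5 (dimensionless)

273.5 (dimensionless)


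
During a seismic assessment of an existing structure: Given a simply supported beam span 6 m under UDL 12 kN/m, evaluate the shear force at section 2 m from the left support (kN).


R_A = w * L / 2 = 12 * 6 / 2 = 36.0 kN
V(x) = R_A - w * x = 36.0 - 12 * 2
= 12.0 kN

12.0 kN


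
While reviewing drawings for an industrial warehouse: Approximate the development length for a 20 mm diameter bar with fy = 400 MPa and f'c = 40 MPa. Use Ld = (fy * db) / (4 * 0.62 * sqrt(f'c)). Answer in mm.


Ld = (fy * db) / (4 * 0.62 * sqrt(f'c))
= (400 * 20) / (4 * 0.62 * sqrt(40))
= 8000 / 15.6849
= 510.04 mm

510.04 mm


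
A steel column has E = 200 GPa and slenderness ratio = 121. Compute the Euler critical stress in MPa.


sigma_cr = pi^2 * E / lambda^2
= 9.8696 * 200000.0 / 121^2
= 9.8696 * 200000.0 / 14641
= 134.8215 MPa

134.8215 MPa


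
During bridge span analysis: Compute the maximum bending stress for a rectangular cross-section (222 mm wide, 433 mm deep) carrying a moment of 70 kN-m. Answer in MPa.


I = b * h^3 / 12 = 222 * 433^3 / 12 = 1501880634.5 mm^4
y = h / 2 = 433 / 2 = 216.5 mm
M = 70 kN-m = 70000000.0 N-mm
sigma = M * y / I = 70000000.0 * 216.5 / 1501880634.5
= 10.09 MPa

10.09 MPa


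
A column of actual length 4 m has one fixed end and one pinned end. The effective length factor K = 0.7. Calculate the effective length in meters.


L_eff = K * L
= 0.7 * 4
= 2.8 m

2.8 m


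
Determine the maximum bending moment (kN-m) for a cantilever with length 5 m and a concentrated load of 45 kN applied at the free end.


For a cantilever with a point load at the free end:
M_max = P * L = 45 * 5 = 225 kN-m

225 kN-m


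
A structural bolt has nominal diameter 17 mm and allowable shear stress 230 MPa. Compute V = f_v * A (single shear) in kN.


A = pi * d^2 / 4 = pi * 17^2 / 4 = 226.9801 mm^2
V = f_v * A / 1000 = 230 * 226.9801 / 1000
= 52.2054 kN

52.2054 kN


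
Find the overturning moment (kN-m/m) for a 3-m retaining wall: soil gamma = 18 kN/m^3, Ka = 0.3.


Pa = 0.5 * Ka * gamma * H^2
= 0.5 * 0.3 * 18 * 3^2
= 24.3 kN/m
Arm = H / 3 = 3 / 3 = 1.0 m
Mo = Pa * arm = Pa * H / 3 = 24.3 * 3 / 3 = 24.3 kN-m/m

24.3 kN-m/m


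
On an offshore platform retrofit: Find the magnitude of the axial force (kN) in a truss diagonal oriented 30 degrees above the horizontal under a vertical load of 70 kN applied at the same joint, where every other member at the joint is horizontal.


At the joint, only the diagonal has a vertical component, so vertical equilibrium gives:
F * sin(30) = 70
F = 70 / sin(30)
= 70 / 0.5
= 140.0 kN

140.0 kN


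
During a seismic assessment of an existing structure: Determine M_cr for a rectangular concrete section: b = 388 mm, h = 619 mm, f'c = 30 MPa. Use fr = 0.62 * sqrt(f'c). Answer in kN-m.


fr = 0.62 * sqrt(30) = 0.62 * 5.4772 = 3.3959 MPa
I = 388 * 619^3 / 12 = 7668711974.33 mm^4
y_t = 309.5 mm
M_cr = fr * I / y_t = 3.3959 * 7668711974.33 / 309.5 N-mm
= 84.1422 kN-m

84.1422 kN-m


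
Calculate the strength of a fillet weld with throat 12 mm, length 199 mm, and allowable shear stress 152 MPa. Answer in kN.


Strength = throat * length * allowable stress
= 12 * 199 * 152 N
= 362976 N
= 362.98 kN

362.98 kN


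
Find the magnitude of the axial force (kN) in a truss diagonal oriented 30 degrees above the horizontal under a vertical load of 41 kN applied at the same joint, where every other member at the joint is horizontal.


At the joint, only the diagonal has a vertical component, so vertical equilibrium gives:
F * sin(30) = 41
F = 41 / sin(30)
= 41 / 0.5
= 82.0 kN

82.0 kN


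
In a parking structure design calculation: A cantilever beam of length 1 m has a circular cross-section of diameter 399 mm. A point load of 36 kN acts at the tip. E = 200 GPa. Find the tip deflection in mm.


I = pi * d^4 / 64 = pi * 399^4 / 64 = 1244117736.22 mm^4
L = 1000.0 mm, P = 36000.0 N, E = 200000.0 MPa
delta = P * L^3 / (3 * E * I)
= 36000.0 * 1000.0^3 / (3 * 200000.0 * 1244117736.22)
= 0.0482 mm

0.0482 mm


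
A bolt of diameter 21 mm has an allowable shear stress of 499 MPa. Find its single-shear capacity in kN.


A = pi * d^2 / 4 = pi * 21^2 / 4 = 346.3606 mm^2
V = f_v * A / 1000 = 499 * 346.3606 / 1000
= 172.8339 kN

172.8339 kN


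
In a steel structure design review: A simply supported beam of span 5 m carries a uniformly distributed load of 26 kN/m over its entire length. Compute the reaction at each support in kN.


Total load = w * L = 26 * 5 = 130 kN
By symmetry, each reaction R = total / 2 = 130 / 2 = 65.0 kN

65.0 kN


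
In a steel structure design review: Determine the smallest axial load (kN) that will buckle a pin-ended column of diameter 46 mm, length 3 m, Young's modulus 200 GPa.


I = pi * d^4 / 64 = 219786.61 mm^4
L = 3000.0 mm
P_cr = pi^2 * E * I / L^2
= 9.8696 * 200000.0 * 219786.61 / 3000.0^2
= 48204.6 N = 48.2046 kN

48.2046 kN


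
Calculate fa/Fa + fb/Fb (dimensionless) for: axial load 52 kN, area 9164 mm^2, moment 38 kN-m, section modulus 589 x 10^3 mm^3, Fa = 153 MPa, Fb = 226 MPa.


f_a = P / A = 52000.0 / 9164 = 5.6744 MPa
f_b = M / S = 38000000.0 / 589000.0 = 64.5161 MPa
Ratio = f_a / Fa + f_b / Fb
= 5.6744 / 153 + 64.5161 / 226
= 0.3226 (dimensionless)

0.3226 (dimensionless)


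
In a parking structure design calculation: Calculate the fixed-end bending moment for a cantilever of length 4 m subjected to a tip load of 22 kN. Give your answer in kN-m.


For a cantilever with a point load at the free end:
M_max = P * L = 22 * 4 = 88 kN-m

88 kN-m


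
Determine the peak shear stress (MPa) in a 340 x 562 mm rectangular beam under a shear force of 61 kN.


A = b * h = 340 * 562 = 191080 mm^2
V = 61 kN = 61000.0 N
tau_max = 1.5 * V / A = 1.5 * 61000.0 / 191080
= 0.4789 MPa

0.4789 MPa


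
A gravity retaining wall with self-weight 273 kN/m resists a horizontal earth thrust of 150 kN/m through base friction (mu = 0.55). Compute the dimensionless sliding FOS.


Resisting force = mu * W = 0.55 * 273 = 150.15 kN/m
FOS = Resisting / Driving = 150.15 / 150
= 1.001 (dimensionless)

1.001 (dimensionless)


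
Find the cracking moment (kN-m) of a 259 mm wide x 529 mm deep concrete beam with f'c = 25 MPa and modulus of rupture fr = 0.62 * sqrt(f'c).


fr = 0.62 * sqrt(25) = 0.62 * 5.0 = 3.1 MPa
I = 259 * 529^3 / 12 = 3195107937.58 mm^4
y_t = 264.5 mm
M_cr = fr * I / y_t = 3.1 * 3195107937.58 / 264.5 N-mm
= 37.4474 kN-m

37.4474 kN-m


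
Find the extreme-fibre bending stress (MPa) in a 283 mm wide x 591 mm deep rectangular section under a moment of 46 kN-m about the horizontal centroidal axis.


I = b * h^3 / 12 = 283 * 591^3 / 12 = 4868191257.75 mm^4
y = h / 2 = 591 / 2 = 295.5 mm
M = 46 kN-m = 46000000.0 N-mm
sigma = M * y / I = 46000000.0 * 295.5 / 4868191257.75
= 2.79 MPa

2.79 MPa


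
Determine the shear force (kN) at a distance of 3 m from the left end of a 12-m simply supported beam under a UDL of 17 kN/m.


R_A = w * L / 2 = 17 * 12 / 2 = 102.0 kN
V(x) = R_A - w * x = 102.0 - 17 * 3
= 51.0 kN

51.0 kN


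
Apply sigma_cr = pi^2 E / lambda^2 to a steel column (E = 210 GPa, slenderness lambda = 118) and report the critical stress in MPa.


sigma_cr = pi^2 * E / lambda^2
= 9.8696 * 210000.0 / 118^2
= 9.8696 * 210000.0 / 13924
= 148.8521 MPa

148.8521 MPa


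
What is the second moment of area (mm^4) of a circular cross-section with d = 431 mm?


r = d / 2 = 431 / 2 = 215.5 mm
I = pi * r^4 / 4 = pi * 215.5^4 / 4
= 1693865721.48 mm^4

1693865721.48 mm^4


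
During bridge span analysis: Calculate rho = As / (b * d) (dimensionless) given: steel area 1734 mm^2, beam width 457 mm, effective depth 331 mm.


rho = As / (b * d)
= 1734 / (457 * 331)
= 1734 / 151267
= 0.011463 (dimensionless)

0.011463 (dimensionless)


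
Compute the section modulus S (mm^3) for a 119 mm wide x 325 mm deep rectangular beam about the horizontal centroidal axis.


S = b * h^2 / 6
= 119 * 325^2 / 6
= 119 * 105625 / 6
= 2094895.83 mm^3

2094895.83 mm^3


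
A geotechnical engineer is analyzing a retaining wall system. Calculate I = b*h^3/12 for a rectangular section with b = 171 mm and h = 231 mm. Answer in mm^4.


I = b * h^3 / 12
= 171 * 231^3 / 12
= 171 * 12326391 / 12
= 175651071.75 mm^4

175651071.75 mm^4


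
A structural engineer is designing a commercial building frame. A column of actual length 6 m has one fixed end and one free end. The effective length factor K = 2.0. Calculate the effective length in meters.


L_eff = K * L
= 2.0 * 6
= 12.0 m

12.0 m


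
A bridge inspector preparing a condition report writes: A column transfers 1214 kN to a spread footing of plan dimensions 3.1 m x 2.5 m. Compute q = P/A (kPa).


A = 3.1 * 2.5 = 7.75 m^2
q = P / A = 1214 / 7.75
= 156.6452 kPa

156.6452 kPa


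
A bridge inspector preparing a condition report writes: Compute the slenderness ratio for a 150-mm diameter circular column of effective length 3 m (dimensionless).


Radius of gyration r = d / 4 = 150 / 4 = 37.5 mm
L_eff = 3000.0 mm
Slenderness ratio = L / r = 3000.0 / 37.5 = 80.0 (dimensionless)

80.0 (dimensionless)


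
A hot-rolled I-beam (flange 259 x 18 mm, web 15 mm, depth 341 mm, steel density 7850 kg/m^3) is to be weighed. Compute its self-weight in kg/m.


A_flanges = 2 * 259 * 18 = 9324 mm^2
A_web = (341 - 2 * 18) * 15 = 4575 mm^2
A_total = 9324 + 4575 = 13899 mm^2 = 0.013899 m^2
Weight = rho * A = 7850 * 0.013899 = 109.1072 kg/m

109.1072 kg/m


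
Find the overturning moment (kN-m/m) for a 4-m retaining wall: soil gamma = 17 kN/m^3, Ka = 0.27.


Pa = 0.5 * Ka * gamma * H^2
= 0.5 * 0.27 * 17 * 4^2
= 36.72 kN/m
Arm = H / 3 = 4 / 3 = 1.3333 m
Mo = Pa * arm = Pa * H / 3 = 36.72 * 4 / 3 = 48.96 kN-m/m

48.96 kN-m/m


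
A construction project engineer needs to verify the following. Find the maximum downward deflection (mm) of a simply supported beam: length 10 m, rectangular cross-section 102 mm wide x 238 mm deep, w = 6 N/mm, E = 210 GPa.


I = 102 * 238^3 / 12 = 114590812.0 mm^4
L = 10000.0 mm, w = 6 N/mm, E = 210000.0 MPa
delta = 5 * w * L^4 / (384 * E * I)
= 5 * 6 * 10000.0^4 / (384 * 210000.0 * 114590812.0)
= 32.4654 mm

32.4654 mm


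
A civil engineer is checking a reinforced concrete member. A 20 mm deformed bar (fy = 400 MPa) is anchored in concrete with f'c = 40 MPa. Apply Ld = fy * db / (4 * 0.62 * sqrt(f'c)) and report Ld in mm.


Ld = (fy * db) / (4 * 0.62 * sqrt(f'c))
= (400 * 20) / (4 * 0.62 * sqrt(40))
= 8000 / 15.6849
= 510.04 mm

510.04 mm


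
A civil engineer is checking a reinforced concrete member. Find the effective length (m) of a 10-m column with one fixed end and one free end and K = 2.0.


L_eff = K * L
= 2.0 * 10
= 20.0 m

20.0 m


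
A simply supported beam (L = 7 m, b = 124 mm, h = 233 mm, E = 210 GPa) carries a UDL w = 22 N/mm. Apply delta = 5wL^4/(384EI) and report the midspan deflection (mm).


I = 124 * 233^3 / 12 = 130709815.67 mm^4
L = 7000.0 mm, w = 22 N/mm, E = 210000.0 MPa
delta = 5 * w * L^4 / (384 * E * I)
= 5 * 22 * 7000.0^4 / (384 * 210000.0 * 130709815.67)
= 25.0568 mm

25.0568 mm


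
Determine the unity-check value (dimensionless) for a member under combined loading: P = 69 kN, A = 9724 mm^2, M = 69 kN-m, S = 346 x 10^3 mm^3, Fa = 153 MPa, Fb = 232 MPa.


f_a = P / A = 69000.0 / 9724 = 7.0958 MPa
f_b = M / S = 69000000.0 / 346000.0 = 199.422 MPa
Ratio = f_a / Fa + f_b / Fb
= 7.0958 / 153 + 199.422 / 232
= 0.906 (dimensionless)

0.906 (dimensionless)


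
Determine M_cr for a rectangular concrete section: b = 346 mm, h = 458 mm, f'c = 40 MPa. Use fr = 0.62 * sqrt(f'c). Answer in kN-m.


fr = 0.62 * sqrt(40) = 0.62 * 6.3246 = 3.9212 MPa
I = 346 * 458^3 / 12 = 2770073462.67 mm^4
y_t = 229.0 mm
M_cr = fr * I / y_t = 3.9212 * 2770073462.67 / 229.0 N-mm
= 47.4327 kN-m

47.4327 kN-m


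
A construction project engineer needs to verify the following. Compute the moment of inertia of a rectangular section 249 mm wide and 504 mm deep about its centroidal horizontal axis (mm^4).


I = b * h^3 / 12
= 249 * 504^3 / 12
= 249 * 128024064 / 12
= 2656499328.0 mm^4

2656499328.0 mm^4


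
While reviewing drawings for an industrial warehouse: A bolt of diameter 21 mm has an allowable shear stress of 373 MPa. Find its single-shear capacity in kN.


A = pi * d^2 / 4 = pi * 21^2 / 4 = 346.3606 mm^2
V = f_v * A / 1000 = 373 * 346.3606 / 1000
= 129.1925 kN

129.1925 kN
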